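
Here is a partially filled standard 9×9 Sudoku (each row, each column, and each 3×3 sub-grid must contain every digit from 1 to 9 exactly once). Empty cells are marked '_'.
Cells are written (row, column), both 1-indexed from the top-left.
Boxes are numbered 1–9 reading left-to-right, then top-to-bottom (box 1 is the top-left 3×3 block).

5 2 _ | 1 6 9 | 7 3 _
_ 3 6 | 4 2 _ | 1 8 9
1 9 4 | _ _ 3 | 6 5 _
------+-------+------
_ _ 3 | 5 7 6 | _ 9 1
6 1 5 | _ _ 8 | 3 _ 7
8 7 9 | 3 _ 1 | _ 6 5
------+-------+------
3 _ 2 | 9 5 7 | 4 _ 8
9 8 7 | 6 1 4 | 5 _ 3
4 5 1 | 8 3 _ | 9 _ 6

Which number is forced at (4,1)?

2

Row 4 already contains {1, 3, 5, 6, 7, 9}.
Column 1 already contains {1, 3, 4, 5, 6, 8, 9}.
Its 3×3 block (box 4) already contains {1, 3, 5, 6, 7, 8, 9}.
The only value from 1–9 not eliminated is 2, so (4,1) = 2.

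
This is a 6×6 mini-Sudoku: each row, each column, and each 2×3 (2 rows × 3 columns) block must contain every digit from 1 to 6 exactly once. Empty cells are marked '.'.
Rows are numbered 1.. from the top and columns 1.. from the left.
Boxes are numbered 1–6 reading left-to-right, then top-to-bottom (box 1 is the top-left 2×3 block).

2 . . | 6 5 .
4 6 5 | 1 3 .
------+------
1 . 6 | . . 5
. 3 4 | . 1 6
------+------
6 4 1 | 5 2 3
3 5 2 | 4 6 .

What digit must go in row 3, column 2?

Row 3 already contains {1, 5, 6}.
Column 2 already contains {3, 4, 5, 6}.
Its 2×3 block (box 3) already contains {1, 3, 4, 6}.
The only value from 1–6 not eliminated is 2, so row 3, column 2 = 2.

2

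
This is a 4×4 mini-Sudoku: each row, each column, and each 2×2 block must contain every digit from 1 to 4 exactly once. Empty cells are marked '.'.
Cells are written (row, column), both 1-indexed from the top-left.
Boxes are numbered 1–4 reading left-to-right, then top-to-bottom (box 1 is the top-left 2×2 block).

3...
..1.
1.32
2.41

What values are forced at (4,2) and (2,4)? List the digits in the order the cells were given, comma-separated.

For (4,2):
  Row 4 already contains {1, 2, 4}.
  Column 2 already contains {}.
  Its 2×2 block (box 3) already contains {1, 2}.
  The only value from 1–4 not eliminated is 3, so (4,2) = 3.
For (2,4):
  Consider where 3 can go in column 4.
  (1,4) is out (row 1 already has a 3).
  So the only cell in column 4 that can hold 3 is (2,4).
  So (2,4) = 3.

3,3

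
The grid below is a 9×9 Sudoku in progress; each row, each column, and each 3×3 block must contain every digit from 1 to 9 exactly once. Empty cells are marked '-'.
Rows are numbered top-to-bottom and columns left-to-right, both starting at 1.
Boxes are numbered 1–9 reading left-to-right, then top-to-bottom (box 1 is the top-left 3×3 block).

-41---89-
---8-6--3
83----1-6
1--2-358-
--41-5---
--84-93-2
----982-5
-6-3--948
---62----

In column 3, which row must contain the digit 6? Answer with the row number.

Consider where 6 can go in column 3.
r2c3 is out (row 2 already has a 6).
r3c3 is out (row 3 already has a 6).
r7c3 is out (box 7 already has a 6).
r8c3 is out (row 8 already has a 6).
r9c3 is out (row 9 already has a 6).
So the only cell in column 3 that can hold 6 is r4c3.
That is row 4.

4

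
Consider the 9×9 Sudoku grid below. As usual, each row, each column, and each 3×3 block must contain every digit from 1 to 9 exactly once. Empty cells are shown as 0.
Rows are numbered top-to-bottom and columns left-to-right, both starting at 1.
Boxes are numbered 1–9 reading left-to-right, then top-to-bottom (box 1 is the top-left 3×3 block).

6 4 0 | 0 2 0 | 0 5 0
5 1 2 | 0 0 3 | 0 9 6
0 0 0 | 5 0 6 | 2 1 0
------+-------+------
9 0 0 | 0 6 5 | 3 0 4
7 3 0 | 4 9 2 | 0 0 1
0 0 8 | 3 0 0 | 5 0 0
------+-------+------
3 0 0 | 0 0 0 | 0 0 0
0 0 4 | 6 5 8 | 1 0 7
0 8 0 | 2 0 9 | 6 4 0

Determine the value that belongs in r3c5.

Cell r3c5 itself could take any of {4, 7, 8} by direct elimination.
Consider where 4 can go in row 3.
r3c1 is out (box 1 already has a 4).
r3c2 is out (column 2 already has a 4).
r3c3 is out (column 3 already has a 4).
r3c9 is out (column 9 already has a 4).
So the only cell in row 3 that can hold 4 is r3c5.
Therefore r3c5 = 4.

4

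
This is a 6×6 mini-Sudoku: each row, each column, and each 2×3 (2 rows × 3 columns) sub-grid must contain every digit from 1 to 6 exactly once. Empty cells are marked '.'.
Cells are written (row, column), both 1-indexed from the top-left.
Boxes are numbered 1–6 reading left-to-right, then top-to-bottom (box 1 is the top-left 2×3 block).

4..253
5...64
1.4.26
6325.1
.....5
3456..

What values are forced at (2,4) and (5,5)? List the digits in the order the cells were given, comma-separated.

1,3

For (2,4):
  Row 2 already contains {4, 5, 6}.
  Column 4 already contains {2, 5, 6}.
  Its 2×3 block (box 2) already contains {2, 3, 4, 5, 6}.
  The only value from 1–6 not eliminated is 1, so (2,4) = 1.
For (5,5):
  Consider where 3 can go in column 5.
  (4,5) is out (row 4 already has a 3).
  (6,5) is out (row 6 already has a 3).
  So the only cell in column 5 that can hold 3 is (5,5).
  So (5,5) = 3.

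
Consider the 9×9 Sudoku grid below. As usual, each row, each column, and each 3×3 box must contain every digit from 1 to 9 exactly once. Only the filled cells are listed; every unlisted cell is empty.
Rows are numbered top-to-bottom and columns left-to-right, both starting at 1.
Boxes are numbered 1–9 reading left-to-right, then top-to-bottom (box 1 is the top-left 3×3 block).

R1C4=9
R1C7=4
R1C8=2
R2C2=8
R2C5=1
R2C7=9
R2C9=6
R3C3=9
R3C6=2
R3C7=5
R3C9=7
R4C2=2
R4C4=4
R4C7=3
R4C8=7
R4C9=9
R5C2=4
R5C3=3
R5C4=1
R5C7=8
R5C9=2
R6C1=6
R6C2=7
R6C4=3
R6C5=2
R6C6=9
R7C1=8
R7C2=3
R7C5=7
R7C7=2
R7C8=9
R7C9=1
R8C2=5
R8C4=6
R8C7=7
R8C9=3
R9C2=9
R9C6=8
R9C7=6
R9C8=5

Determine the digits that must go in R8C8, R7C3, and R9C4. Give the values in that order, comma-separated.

8,6,2

For R8C8:
  Consider where 8 can go in row 8.
  R8C1 is out (column 1 already has a 8).
  R8C3 is out (box 7 already has a 8).
  R8C5 is out (box 8 already has a 8).
  R8C6 is out (column 6 already has a 8).
  So the only cell in row 8 that can hold 8 is R8C8.
  So R8C8 = 8.
For R7C3:
  Consider where 6 can go in row 7.
  R7C4 is out (column 4 already has a 6).
  R7C6 is out (box 8 already has a 6).
  So the only cell in row 7 that can hold 6 is R7C3.
  So R7C3 = 6.
For R9C4:
  Row 9 already contains {5, 6, 8, 9}.
  Column 4 already contains {1, 3, 4, 6, 9}.
  Its 3×3 block (box 8) already contains {6, 7, 8}.
  The only value from 1–9 not eliminated is 2, so R9C4 = 2.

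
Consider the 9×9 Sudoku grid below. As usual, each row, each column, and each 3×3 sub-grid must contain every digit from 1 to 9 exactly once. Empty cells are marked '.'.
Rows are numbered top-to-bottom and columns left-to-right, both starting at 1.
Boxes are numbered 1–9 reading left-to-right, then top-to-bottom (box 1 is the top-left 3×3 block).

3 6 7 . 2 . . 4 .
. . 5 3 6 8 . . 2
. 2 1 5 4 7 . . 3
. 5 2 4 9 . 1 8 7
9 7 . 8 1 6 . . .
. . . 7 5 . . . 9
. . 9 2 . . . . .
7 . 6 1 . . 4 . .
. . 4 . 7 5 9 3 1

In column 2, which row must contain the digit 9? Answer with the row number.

Consider where 9 can go in column 2.
r6c2 is out (row 6 already has a 9).
r7c2 is out (row 7 already has a 9).
r8c2 is out (box 7 already has a 9).
r9c2 is out (row 9 already has a 9).
So the only cell in column 2 that can hold 9 is r2c2.
That is row 2.

2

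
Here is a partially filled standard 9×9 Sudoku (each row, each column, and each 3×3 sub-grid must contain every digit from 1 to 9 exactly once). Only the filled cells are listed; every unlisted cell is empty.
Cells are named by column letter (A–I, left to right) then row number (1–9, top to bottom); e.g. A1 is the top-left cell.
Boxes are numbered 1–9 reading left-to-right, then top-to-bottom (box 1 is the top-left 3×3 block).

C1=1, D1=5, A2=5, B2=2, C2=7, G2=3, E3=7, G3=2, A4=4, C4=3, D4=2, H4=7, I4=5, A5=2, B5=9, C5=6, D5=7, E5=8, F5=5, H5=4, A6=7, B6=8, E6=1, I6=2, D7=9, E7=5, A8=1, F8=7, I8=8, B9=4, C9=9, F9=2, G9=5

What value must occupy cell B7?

7

Cell B7 itself could take any of {3, 6, 7} by direct elimination.
Consider where 7 can go in column B.
B1 is out (box 1 already has a 7).
B3 is out (row 3 already has a 7).
B4 is out (row 4 already has a 7).
B8 is out (row 8 already has a 7).
So the only cell in column B that can hold 7 is B7.
Therefore B7 = 7.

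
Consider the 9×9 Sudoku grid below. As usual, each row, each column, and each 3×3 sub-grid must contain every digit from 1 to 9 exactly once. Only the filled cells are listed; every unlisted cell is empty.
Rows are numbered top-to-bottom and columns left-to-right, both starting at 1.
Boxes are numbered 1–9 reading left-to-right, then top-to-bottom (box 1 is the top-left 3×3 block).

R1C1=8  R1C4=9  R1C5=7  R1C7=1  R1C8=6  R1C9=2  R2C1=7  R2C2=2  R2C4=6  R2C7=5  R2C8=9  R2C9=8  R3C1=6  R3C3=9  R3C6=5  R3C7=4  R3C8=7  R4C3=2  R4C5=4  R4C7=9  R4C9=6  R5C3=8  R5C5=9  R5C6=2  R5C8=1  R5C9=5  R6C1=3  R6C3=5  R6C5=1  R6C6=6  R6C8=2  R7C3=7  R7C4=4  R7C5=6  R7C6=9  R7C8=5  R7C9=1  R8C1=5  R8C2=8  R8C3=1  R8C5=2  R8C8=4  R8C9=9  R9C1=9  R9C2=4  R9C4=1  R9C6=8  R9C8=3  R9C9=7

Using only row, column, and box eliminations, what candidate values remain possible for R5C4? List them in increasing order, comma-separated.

3,7

Row 5 already contains {1, 2, 5, 8, 9}.
Column 4 already contains {1, 4, 6, 9}.
Its 3×3 block (box 5) already contains {1, 2, 4, 6, 9}.
Removing those from 1–9 leaves {3, 7} as the candidates for R5C4.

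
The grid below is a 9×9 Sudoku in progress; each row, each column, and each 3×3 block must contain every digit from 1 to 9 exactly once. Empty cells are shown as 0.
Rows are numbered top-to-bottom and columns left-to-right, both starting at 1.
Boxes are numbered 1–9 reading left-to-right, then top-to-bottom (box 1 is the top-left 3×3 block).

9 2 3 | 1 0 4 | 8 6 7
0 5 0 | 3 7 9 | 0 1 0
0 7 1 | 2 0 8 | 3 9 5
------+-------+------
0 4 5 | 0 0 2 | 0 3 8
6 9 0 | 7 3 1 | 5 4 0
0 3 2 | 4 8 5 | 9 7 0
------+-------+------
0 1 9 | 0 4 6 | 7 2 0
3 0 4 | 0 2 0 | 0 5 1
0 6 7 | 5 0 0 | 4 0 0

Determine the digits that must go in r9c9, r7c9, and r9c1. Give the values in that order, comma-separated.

9,3,2

For r9c9:
  Consider where 9 can go in box 9.
  r7c9 is out (row 7 already has a 9).
  r8c7 is out (column 7 already has a 9).
  r9c8 is out (column 8 already has a 9).
  So the only cell in box 9 that can hold 9 is r9c9.
  So r9c9 = 9.
For r7c9:
  Row 7 already contains {1, 2, 4, 6, 7, 9}.
  Column 9 already contains {1, 5, 7, 8}.
  Its 3×3 block (box 9) already contains {1, 2, 4, 5, 7}.
  The only value from 1–9 not eliminated is 3, so r7c9 = 3.
For r9c1:
  Consider where 2 can go in row 9.
  r9c5 is out (column 5 already has a 2).
  r9c6 is out (column 6 already has a 2).
  r9c8 is out (column 8 already has a 2).
  r9c9 is out (box 9 already has a 2).
  So the only cell in row 9 that can hold 2 is r9c1.
  So r9c1 = 2.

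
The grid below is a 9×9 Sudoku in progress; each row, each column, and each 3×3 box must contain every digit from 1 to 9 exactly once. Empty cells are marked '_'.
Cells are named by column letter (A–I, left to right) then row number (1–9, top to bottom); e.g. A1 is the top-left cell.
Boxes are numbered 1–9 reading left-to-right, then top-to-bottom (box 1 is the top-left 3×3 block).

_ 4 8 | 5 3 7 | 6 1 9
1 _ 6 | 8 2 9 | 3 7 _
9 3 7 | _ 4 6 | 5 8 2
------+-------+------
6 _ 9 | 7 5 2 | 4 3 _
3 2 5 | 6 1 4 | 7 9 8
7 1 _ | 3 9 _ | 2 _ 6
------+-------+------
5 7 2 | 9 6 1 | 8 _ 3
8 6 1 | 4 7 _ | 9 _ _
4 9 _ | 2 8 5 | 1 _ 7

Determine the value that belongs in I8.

5

Row 8 already contains {1, 4, 6, 7, 8, 9}.
Column I already contains {2, 3, 6, 7, 8, 9}.
Its 3×3 block (box 9) already contains {1, 3, 7, 8, 9}.
The only value from 1–9 not eliminated is 5, so I8 = 5.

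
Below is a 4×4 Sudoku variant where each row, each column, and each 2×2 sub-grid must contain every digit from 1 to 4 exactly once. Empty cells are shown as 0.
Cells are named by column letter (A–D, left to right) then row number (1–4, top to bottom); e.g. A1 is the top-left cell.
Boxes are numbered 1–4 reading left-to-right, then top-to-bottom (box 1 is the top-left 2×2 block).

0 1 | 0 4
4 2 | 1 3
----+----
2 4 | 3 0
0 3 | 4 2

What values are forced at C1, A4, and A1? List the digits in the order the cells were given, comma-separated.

For C1:
  Row 1 already contains {1, 4}.
  Column C already contains {1, 3, 4}.
  Its 2×2 block (box 2) already contains {1, 3, 4}.
  The only value from 1–4 not eliminated is 2, so C1 = 2.
For A4:
  Row 4 already contains {2, 3, 4}.
  Column A already contains {2, 4}.
  Its 2×2 block (box 3) already contains {2, 3, 4}.
  The only value from 1–4 not eliminated is 1, so A4 = 1.
For A1:
  Row 1 already contains {1, 4}.
  Column A already contains {2, 4}.
  Its 2×2 block (box 1) already contains {1, 2, 4}.
  The only value from 1–4 not eliminated is 3, so A1 = 3.

2,1,3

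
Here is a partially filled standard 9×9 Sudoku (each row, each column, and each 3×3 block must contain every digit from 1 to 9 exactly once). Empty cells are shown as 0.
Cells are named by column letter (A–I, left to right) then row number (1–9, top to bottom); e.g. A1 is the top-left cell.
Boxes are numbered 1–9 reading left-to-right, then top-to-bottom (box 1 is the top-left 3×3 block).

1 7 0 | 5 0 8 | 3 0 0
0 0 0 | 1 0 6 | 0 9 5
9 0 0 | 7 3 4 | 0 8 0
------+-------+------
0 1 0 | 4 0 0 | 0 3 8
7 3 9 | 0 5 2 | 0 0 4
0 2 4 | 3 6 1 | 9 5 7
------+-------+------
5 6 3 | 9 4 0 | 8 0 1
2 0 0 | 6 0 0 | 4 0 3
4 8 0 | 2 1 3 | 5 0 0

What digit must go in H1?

4

Cell H1 itself could take any of {2, 4, 6} by direct elimination.
Consider where 4 can go in row 1.
C1 is out (column C already has a 4).
E1 is out (column E already has a 4).
I1 is out (column I already has a 4).
So the only cell in row 1 that can hold 4 is H1.
Therefore H1 = 4.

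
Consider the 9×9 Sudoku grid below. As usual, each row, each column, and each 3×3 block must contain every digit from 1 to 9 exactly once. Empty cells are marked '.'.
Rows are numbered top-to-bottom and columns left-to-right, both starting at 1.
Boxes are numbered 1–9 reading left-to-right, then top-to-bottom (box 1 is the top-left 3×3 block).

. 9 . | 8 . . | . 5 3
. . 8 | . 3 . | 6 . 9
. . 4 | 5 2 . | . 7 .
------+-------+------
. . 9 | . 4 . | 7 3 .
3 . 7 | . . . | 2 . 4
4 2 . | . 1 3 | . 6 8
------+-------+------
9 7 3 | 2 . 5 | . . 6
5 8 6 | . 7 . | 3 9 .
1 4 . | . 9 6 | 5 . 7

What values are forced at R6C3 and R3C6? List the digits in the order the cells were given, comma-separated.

5,9

For R6C3:
  Row 6 already contains {1, 2, 3, 4, 6, 8}.
  Column 3 already contains {3, 4, 6, 7, 8, 9}.
  Its 3×3 block (box 4) already contains {2, 3, 4, 7, 9}.
  The only value from 1–9 not eliminated is 5, so R6C3 = 5.
For R3C6:
  Consider where 9 can go in row 3.
  R3C1 is out (column 1 already has a 9).
  R3C2 is out (column 2 already has a 9).
  R3C7 is out (box 3 already has a 9).
  R3C9 is out (column 9 already has a 9).
  So the only cell in row 3 that can hold 9 is R3C6.
  So R3C6 = 9.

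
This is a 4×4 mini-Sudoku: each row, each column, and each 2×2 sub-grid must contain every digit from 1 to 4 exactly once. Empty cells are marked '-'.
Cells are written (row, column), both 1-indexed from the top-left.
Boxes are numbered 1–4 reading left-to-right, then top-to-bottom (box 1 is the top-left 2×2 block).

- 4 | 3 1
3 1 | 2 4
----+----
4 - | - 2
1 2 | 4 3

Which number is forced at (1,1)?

2

Row 1 already contains {1, 3, 4}.
Column 1 already contains {1, 3, 4}.
Its 2×2 block (box 1) already contains {1, 3, 4}.
The only value from 1–4 not eliminated is 2, so (1,1) = 2.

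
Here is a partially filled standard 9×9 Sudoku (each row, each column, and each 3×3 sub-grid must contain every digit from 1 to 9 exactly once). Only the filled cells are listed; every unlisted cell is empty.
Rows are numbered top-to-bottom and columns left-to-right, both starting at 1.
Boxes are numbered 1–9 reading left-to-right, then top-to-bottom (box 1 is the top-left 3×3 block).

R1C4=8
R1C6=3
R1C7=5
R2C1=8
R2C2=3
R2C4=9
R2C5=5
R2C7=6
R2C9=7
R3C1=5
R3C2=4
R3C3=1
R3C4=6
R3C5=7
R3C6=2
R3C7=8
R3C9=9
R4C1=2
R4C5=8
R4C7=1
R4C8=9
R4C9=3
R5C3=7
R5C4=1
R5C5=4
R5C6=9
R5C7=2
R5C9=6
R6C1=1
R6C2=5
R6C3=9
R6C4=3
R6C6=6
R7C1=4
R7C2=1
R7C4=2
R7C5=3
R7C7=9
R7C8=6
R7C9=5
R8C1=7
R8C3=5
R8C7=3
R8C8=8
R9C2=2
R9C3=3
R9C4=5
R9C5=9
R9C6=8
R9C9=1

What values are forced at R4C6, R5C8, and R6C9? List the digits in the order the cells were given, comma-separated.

5,5,8

For R4C6:
  Consider where 5 can go in column 6.
  R2C6 is out (row 2 already has a 5).
  R7C6 is out (row 7 already has a 5).
  R8C6 is out (row 8 already has a 5).
  So the only cell in column 6 that can hold 5 is R4C6.
  So R4C6 = 5.
For R5C8:
  Row 5 already contains {1, 2, 4, 6, 7, 9}.
  Column 8 already contains {6, 8, 9}.
  Its 3×3 block (box 6) already contains {1, 2, 3, 6, 9}.
  The only value from 1–9 not eliminated is 5, so R5C8 = 5.
For R6C9:
  Consider where 8 can go in column 9.
  R1C9 is out (row 1 already has a 8).
  R8C9 is out (row 8 already has a 8).
  So the only cell in column 9 that can hold 8 is R6C9.
  So R6C9 = 8.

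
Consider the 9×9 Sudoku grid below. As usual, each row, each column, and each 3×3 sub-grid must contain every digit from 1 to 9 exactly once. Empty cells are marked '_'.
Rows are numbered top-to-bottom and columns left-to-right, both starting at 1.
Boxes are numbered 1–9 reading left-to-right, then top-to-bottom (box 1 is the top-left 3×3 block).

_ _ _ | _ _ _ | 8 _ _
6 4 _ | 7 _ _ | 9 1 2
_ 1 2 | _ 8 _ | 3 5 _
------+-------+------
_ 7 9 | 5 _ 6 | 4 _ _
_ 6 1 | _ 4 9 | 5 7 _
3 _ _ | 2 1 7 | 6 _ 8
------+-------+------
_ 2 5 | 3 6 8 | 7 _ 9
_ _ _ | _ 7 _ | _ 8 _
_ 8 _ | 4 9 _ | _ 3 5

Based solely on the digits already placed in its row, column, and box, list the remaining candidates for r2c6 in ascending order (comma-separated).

Row 2 already contains {1, 2, 4, 6, 7, 9}.
Column 6 already contains {6, 7, 8, 9}.
Its 3×3 block (box 2) already contains {7, 8}.
Removing those from 1–9 leaves {3, 5} as the candidates for r2c6.

3,5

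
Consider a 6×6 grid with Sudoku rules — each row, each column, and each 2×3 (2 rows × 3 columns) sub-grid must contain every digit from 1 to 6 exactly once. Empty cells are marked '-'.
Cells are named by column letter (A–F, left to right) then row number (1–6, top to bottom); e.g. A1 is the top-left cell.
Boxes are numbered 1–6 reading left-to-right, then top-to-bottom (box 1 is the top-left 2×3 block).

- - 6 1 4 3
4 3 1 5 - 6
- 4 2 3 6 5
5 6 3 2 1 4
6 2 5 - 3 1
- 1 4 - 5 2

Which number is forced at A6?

Row 6 already contains {1, 2, 4, 5}.
Column A already contains {4, 5, 6}.
Its 2×3 block (box 5) already contains {1, 2, 4, 5, 6}.
The only value from 1–6 not eliminated is 3, so A6 = 3.

3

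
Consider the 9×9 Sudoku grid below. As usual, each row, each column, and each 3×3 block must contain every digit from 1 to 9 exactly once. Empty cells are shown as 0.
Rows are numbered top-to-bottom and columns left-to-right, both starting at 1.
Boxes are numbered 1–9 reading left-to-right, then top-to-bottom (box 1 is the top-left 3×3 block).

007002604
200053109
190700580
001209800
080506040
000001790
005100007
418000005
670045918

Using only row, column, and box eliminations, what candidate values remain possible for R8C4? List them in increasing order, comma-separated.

3,6,9

Row 8 already contains {1, 4, 5, 8}.
Column 4 already contains {1, 2, 5, 7}.
Its 3×3 block (box 8) already contains {1, 4, 5}.
Removing those from 1–9 leaves {3, 6, 9} as the candidates for R8C4.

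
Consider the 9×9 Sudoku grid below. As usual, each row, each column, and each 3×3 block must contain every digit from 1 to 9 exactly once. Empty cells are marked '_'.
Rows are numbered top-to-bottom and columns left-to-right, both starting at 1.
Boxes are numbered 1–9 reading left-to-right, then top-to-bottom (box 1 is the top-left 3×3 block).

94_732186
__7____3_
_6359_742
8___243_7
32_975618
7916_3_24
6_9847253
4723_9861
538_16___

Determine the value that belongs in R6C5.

8

Row 6 already contains {1, 2, 3, 4, 6, 7, 9}.
Column 5 already contains {1, 2, 3, 4, 7, 9}.
Its 3×3 block (box 5) already contains {2, 3, 4, 5, 6, 7, 9}.
The only value from 1–9 not eliminated is 8, so R6C5 = 8.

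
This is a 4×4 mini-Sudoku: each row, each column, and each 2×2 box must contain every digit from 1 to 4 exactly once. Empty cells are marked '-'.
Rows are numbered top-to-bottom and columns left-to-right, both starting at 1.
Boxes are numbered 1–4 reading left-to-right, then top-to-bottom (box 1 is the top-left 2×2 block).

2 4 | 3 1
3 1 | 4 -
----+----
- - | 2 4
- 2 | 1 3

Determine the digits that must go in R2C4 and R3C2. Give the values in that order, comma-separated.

For R2C4:
  Row 2 already contains {1, 3, 4}.
  Column 4 already contains {1, 3, 4}.
  Its 2×2 block (box 2) already contains {1, 3, 4}.
  The only value from 1–4 not eliminated is 2, so R2C4 = 2.
For R3C2:
  Row 3 already contains {2, 4}.
  Column 2 already contains {1, 2, 4}.
  Its 2×2 block (box 3) already contains {2}.
  The only value from 1–4 not eliminated is 3, so R3C2 = 3.

2,3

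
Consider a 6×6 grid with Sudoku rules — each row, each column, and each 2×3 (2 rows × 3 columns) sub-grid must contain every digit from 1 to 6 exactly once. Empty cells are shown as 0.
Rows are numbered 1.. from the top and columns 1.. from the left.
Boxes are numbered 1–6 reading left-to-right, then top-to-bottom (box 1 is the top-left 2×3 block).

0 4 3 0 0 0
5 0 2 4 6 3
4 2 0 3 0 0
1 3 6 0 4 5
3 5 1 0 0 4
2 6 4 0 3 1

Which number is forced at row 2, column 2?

Row 2 already contains {2, 3, 4, 5, 6}.
Column 2 already contains {2, 3, 4, 5, 6}.
Its 2×3 block (box 1) already contains {2, 3, 4, 5}.
The only value from 1–6 not eliminated is 1, so row 2, column 2 = 1.

1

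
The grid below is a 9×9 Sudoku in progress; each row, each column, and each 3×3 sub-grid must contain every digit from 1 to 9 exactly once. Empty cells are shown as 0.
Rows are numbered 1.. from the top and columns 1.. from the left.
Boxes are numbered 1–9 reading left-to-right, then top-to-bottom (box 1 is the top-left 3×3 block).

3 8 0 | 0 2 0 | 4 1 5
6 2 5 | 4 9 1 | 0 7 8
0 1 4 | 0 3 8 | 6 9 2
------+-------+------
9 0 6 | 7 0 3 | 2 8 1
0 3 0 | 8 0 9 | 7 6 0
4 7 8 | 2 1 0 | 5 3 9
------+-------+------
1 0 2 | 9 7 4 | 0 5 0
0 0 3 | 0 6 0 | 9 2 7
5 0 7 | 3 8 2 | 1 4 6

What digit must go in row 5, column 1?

2

Row 5 already contains {3, 6, 7, 8, 9}.
Column 1 already contains {1, 3, 4, 5, 6, 9}.
Its 3×3 block (box 4) already contains {3, 4, 6, 7, 8, 9}.
The only value from 1–9 not eliminated is 2, so row 5, column 1 = 2.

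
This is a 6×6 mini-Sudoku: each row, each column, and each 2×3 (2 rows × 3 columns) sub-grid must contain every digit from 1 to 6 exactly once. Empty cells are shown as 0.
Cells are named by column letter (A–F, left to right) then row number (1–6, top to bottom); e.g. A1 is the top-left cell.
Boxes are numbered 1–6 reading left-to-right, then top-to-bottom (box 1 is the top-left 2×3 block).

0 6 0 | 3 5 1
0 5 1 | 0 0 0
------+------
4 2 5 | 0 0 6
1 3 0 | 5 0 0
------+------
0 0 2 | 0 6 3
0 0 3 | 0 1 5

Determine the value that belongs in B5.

Cell B5 itself could take any of {1, 4} by direct elimination.
Consider where 1 can go in row 5.
A5 is out (column A already has a 1).
D5 is out (box 6 already has a 1).
So the only cell in row 5 that can hold 1 is B5.
Therefore B5 = 1.

1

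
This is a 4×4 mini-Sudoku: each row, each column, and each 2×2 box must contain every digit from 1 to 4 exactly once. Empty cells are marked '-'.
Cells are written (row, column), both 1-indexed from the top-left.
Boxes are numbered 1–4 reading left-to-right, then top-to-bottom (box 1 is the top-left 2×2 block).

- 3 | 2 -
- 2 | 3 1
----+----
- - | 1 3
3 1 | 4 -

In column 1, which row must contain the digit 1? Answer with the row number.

Consider where 1 can go in column 1.
(2,1) is out (row 2 already has a 1).
(3,1) is out (row 3 already has a 1).
So the only cell in column 1 that can hold 1 is (1,1).
That is row 1.

1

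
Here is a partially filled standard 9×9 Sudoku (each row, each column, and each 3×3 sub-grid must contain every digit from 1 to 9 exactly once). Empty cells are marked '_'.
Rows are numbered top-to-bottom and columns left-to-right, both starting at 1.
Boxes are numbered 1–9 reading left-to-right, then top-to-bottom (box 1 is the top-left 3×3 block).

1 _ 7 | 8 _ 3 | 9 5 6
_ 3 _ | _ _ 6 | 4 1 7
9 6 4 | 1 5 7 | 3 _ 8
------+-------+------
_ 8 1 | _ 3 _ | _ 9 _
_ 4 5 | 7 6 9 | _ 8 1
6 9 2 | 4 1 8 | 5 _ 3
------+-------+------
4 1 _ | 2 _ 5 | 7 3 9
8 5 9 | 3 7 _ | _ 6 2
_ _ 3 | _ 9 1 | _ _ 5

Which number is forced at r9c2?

7

Cell r9c2 itself could take any of {2, 7} by direct elimination.
Consider where 7 can go in column 2.
r1c2 is out (row 1 already has a 7).
So the only cell in column 2 that can hold 7 is r9c2.
Therefore r9c2 = 7.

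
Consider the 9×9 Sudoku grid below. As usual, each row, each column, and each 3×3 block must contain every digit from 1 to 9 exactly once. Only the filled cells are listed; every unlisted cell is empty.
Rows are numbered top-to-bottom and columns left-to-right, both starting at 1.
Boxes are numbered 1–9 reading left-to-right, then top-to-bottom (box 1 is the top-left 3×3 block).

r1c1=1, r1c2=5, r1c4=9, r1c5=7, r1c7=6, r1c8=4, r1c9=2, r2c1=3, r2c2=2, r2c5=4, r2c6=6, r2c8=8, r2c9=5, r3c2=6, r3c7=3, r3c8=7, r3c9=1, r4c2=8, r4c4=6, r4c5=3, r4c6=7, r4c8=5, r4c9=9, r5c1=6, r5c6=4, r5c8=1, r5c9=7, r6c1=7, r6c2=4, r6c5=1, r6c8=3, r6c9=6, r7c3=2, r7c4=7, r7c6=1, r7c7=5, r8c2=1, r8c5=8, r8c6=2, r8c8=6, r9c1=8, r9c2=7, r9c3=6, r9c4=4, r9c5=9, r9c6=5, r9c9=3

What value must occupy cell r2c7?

9

Row 2 already contains {2, 3, 4, 5, 6, 8}.
Column 7 already contains {3, 5, 6}.
Its 3×3 block (box 3) already contains {1, 2, 3, 4, 5, 6, 7, 8}.
The only value from 1–9 not eliminated is 9, so r2c7 = 9.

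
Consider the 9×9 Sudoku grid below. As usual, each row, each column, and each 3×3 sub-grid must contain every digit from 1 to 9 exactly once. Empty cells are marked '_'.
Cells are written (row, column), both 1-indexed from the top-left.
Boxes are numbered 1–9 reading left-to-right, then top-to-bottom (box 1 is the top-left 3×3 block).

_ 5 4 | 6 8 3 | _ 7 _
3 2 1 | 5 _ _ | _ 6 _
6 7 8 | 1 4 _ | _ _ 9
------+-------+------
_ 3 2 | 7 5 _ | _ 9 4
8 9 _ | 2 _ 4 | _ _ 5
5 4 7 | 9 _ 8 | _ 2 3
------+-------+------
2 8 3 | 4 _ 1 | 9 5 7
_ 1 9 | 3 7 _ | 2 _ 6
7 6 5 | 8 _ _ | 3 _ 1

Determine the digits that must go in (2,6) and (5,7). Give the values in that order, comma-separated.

7,7

For (2,6):
  Consider where 7 can go in column 6.
  (3,6) is out (row 3 already has a 7).
  (4,6) is out (row 4 already has a 7).
  (8,6) is out (row 8 already has a 7).
  (9,6) is out (row 9 already has a 7).
  So the only cell in column 6 that can hold 7 is (2,6).
  So (2,6) = 7.
For (5,7):
  Consider where 7 can go in row 5.
  (5,3) is out (column 3 already has a 7).
  (5,5) is out (column 5 already has a 7).
  (5,8) is out (column 8 already has a 7).
  So the only cell in row 5 that can hold 7 is (5,7).
  So (5,7) = 7.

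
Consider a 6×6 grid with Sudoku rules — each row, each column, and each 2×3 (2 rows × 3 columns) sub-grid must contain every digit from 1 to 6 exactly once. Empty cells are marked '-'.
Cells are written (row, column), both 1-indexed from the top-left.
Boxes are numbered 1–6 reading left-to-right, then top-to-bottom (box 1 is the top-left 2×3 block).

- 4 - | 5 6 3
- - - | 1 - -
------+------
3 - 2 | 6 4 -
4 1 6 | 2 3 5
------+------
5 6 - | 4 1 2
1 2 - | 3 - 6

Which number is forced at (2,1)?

Cell (2,1) itself could take any of {2, 6} by direct elimination.
Consider where 6 can go in column 1.
(1,1) is out (row 1 already has a 6).
So the only cell in column 1 that can hold 6 is (2,1).
Therefore (2,1) = 6.

6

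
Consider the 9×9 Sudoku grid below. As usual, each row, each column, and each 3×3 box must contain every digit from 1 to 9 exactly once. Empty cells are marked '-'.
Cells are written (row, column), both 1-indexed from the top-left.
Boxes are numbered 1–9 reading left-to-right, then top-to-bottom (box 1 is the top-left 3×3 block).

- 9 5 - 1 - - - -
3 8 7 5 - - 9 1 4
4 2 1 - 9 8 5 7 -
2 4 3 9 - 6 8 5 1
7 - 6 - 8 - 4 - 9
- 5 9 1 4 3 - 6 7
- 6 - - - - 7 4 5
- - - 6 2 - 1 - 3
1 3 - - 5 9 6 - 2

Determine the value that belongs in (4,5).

Row 4 already contains {1, 2, 3, 4, 5, 6, 8, 9}.
Column 5 already contains {1, 2, 4, 5, 8, 9}.
Its 3×3 block (box 5) already contains {1, 3, 4, 6, 8, 9}.
The only value from 1–9 not eliminated is 7, so (4,5) = 7.

7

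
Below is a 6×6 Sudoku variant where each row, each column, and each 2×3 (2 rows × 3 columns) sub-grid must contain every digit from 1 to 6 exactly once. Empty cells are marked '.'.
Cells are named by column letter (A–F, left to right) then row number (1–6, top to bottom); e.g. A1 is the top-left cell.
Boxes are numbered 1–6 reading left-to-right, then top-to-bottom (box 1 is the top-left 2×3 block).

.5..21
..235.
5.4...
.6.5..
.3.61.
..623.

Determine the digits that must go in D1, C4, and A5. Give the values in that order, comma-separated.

For D1:
  Row 1 already contains {1, 2, 5}.
  Column D already contains {2, 3, 5, 6}.
  Its 2×3 block (box 2) already contains {1, 2, 3, 5}.
  The only value from 1–6 not eliminated is 4, so D1 = 4.
For C4:
  Consider where 1 can go in column C.
  C1 is out (row 1 already has a 1).
  C5 is out (row 5 already has a 1).
  So the only cell in column C that can hold 1 is C4.
  So C4 = 1.
For A5:
  Consider where 2 can go in row 5.
  C5 is out (column C already has a 2).
  F5 is out (box 6 already has a 2).
  So the only cell in row 5 that can hold 2 is A5.
  So A5 = 2.

4,1,2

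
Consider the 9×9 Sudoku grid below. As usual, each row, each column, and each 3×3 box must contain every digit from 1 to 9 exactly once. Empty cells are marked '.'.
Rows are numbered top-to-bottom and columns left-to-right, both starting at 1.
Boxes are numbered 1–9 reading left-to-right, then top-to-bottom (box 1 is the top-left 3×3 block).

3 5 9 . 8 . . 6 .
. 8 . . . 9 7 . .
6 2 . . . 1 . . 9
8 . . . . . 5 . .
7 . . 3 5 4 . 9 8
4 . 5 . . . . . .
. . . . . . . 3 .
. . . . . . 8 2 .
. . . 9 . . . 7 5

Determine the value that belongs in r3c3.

Cell r3c3 itself could take any of {4, 7} by direct elimination.
Consider where 7 can go in box 1.
r2c1 is out (row 2 already has a 7).
r2c3 is out (row 2 already has a 7).
So the only cell in box 1 that can hold 7 is r3c3.
Therefore r3c3 = 7.

7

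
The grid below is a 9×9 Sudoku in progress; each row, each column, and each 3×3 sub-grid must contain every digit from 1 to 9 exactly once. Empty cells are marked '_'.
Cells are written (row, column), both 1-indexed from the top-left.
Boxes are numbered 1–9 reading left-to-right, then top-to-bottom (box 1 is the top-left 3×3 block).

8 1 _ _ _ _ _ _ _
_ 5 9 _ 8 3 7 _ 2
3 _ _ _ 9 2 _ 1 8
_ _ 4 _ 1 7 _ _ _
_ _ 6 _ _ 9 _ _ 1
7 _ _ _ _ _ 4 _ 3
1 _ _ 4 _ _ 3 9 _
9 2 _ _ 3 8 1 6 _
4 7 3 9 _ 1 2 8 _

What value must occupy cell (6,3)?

Cell (6,3) itself could take any of {1, 2, 5, 8} by direct elimination.
Consider where 1 can go in column 3.
(1,3) is out (row 1 already has a 1).
(3,3) is out (row 3 already has a 1).
(7,3) is out (row 7 already has a 1).
(8,3) is out (row 8 already has a 1).
So the only cell in column 3 that can hold 1 is (6,3).
Therefore (6,3) = 1.

1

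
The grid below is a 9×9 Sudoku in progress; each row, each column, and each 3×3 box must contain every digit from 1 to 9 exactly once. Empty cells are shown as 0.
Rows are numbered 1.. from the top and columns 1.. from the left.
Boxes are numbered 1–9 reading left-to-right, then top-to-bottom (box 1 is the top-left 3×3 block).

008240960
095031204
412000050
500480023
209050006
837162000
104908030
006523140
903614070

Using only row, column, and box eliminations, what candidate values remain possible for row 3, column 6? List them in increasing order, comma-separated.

6,7,9

Row 3 already contains {1, 2, 4, 5}.
Column 6 already contains {1, 2, 3, 4, 8}.
Its 3×3 block (box 2) already contains {1, 2, 3, 4}.
Removing those from 1–9 leaves {6, 7, 9} as the candidates for row 3, column 6.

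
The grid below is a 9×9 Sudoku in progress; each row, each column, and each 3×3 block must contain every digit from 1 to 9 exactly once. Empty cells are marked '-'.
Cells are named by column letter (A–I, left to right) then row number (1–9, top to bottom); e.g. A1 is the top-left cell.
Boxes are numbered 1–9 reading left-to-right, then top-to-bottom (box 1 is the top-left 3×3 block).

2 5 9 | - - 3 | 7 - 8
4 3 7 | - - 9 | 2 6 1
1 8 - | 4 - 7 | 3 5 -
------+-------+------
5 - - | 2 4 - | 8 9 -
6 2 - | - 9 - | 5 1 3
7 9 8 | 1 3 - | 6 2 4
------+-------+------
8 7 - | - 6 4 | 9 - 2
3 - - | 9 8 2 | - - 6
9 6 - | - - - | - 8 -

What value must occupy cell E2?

Row 2 already contains {1, 2, 3, 4, 6, 7, 9}.
Column E already contains {3, 4, 6, 8, 9}.
Its 3×3 block (box 2) already contains {3, 4, 7, 9}.
The only value from 1–9 not eliminated is 5, so E2 = 5.

5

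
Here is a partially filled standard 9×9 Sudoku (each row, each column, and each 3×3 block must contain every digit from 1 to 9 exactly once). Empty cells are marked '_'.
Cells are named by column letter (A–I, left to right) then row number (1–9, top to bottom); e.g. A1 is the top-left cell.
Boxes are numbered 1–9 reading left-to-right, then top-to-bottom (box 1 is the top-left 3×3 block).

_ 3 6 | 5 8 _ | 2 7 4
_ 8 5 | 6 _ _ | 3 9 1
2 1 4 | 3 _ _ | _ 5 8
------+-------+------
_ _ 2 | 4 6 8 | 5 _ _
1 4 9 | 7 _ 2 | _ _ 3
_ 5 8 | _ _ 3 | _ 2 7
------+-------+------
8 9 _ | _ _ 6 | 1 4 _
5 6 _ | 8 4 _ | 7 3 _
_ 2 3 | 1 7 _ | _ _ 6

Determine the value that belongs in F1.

Cell F1 itself could take any of {1, 9} by direct elimination.
Consider where 1 can go in box 2.
E2 is out (row 2 already has a 1).
F2 is out (row 2 already has a 1).
E3 is out (row 3 already has a 1).
F3 is out (row 3 already has a 1).
So the only cell in box 2 that can hold 1 is F1.
Therefore F1 = 1.

1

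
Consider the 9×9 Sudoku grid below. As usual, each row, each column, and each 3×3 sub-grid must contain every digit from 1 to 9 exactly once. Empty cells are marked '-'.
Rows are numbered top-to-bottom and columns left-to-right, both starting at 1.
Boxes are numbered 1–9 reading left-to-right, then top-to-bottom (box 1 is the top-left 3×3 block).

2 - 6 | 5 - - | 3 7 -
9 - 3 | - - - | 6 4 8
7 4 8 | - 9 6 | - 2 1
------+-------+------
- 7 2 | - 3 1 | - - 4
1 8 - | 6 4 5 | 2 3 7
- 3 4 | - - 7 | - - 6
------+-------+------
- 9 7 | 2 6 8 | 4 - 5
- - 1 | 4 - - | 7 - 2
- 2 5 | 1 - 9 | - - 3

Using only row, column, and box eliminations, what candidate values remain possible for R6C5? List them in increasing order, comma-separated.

Row 6 already contains {3, 4, 6, 7}.
Column 5 already contains {3, 4, 6, 9}.
Its 3×3 block (box 5) already contains {1, 3, 4, 5, 6, 7}.
Removing those from 1–9 leaves {2, 8} as the candidates for R6C5.

2,8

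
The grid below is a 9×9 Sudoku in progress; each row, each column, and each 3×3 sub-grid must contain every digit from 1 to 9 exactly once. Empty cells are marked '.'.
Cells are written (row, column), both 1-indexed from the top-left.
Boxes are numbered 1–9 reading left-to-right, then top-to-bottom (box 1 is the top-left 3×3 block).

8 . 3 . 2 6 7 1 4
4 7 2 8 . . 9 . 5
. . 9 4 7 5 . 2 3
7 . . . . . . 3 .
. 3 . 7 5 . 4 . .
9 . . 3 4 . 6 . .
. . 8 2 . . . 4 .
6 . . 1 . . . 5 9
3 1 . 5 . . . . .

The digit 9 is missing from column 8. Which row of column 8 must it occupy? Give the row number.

Consider where 9 can go in column 8.
(2,8) is out (row 2 already has a 9).
(6,8) is out (row 6 already has a 9).
(9,8) is out (box 9 already has a 9).
So the only cell in column 8 that can hold 9 is (5,8).
That is row 5.

5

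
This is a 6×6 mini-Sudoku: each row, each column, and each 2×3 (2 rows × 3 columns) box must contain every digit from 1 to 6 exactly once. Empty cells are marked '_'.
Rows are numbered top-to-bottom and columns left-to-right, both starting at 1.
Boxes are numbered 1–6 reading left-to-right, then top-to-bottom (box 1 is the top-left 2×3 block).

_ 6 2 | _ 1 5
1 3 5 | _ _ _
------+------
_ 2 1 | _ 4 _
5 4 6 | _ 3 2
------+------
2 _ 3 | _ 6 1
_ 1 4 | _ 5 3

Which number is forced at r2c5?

Row 2 already contains {1, 3, 5}.
Column 5 already contains {1, 3, 4, 5, 6}.
Its 2×3 block (box 2) already contains {1, 5}.
The only value from 1–6 not eliminated is 2, so r2c5 = 2.

2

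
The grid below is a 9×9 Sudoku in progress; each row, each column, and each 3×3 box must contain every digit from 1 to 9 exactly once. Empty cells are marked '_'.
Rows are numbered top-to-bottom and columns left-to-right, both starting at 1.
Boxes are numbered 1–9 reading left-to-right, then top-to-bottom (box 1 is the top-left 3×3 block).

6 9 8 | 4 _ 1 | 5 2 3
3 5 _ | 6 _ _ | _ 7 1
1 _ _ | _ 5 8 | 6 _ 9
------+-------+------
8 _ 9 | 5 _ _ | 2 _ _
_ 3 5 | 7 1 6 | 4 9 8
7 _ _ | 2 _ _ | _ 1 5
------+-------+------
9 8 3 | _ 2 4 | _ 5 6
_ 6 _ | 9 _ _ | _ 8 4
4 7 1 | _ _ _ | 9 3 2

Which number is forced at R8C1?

Cell R8C1 itself could take any of {2, 5} by direct elimination.
Consider where 5 can go in box 7.
R8C3 is out (column 3 already has a 5).
So the only cell in box 7 that can hold 5 is R8C1.
Therefore R8C1 = 5.

5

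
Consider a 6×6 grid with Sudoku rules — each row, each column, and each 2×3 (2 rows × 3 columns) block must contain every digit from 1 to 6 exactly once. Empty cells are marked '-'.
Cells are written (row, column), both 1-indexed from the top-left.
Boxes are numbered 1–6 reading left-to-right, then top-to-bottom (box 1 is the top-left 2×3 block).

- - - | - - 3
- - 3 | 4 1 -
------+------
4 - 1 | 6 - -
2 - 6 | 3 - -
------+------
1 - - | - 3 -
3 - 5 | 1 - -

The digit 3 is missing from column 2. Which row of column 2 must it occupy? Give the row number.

3

Consider where 3 can go in column 2.
(1,2) is out (row 1 already has a 3).
(2,2) is out (row 2 already has a 3).
(4,2) is out (row 4 already has a 3).
(5,2) is out (row 5 already has a 3).
(6,2) is out (row 6 already has a 3).
So the only cell in column 2 that can hold 3 is (3,2).
That is row 3.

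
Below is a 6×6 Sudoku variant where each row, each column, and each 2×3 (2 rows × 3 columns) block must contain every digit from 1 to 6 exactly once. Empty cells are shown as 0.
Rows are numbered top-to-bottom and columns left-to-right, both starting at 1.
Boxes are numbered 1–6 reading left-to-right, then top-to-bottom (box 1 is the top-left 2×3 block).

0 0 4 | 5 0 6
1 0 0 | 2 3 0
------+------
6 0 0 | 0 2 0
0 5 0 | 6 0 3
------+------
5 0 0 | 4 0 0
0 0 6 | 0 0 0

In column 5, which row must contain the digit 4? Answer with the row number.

4

Consider where 4 can go in column 5.
r1c5 is out (row 1 already has a 4).
r5c5 is out (row 5 already has a 4).
r6c5 is out (box 6 already has a 4).
So the only cell in column 5 that can hold 4 is r4c5.
That is row 4.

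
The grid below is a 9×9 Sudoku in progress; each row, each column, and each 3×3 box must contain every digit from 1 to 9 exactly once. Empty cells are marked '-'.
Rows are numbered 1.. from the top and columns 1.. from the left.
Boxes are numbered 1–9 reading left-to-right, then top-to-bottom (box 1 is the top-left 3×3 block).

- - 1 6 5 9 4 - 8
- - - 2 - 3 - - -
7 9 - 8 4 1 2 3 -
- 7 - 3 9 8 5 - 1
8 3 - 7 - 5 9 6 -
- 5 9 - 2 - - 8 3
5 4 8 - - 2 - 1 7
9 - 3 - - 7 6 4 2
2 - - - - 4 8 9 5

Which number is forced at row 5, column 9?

Row 5 already contains {3, 5, 6, 7, 8, 9}.
Column 9 already contains {1, 2, 3, 5, 7, 8}.
Its 3×3 block (box 6) already contains {1, 3, 5, 6, 8, 9}.
The only value from 1–9 not eliminated is 4, so row 5, column 9 = 4.

4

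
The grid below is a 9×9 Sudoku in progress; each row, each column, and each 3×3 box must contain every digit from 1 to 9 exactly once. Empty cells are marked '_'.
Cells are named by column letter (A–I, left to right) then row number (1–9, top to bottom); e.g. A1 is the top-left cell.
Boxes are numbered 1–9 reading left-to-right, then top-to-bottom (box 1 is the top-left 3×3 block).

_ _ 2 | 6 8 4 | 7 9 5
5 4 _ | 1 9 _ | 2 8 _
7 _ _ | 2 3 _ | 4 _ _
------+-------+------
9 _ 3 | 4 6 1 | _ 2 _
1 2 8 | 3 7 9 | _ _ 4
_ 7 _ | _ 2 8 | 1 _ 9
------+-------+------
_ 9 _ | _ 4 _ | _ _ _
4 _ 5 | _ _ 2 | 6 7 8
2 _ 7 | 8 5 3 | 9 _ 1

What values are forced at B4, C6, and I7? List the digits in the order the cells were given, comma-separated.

5,4,2

For B4:
  Row 4 already contains {1, 2, 3, 4, 6, 9}.
  Column B already contains {2, 4, 7, 9}.
  Its 3×3 block (box 4) already contains {1, 2, 3, 7, 8, 9}.
  The only value from 1–9 not eliminated is 5, so B4 = 5.
For C6:
  Consider where 4 can go in column C.
  C2 is out (row 2 already has a 4).
  C3 is out (row 3 already has a 4).
  C7 is out (row 7 already has a 4).
  So the only cell in column C that can hold 4 is C6.
  So C6 = 4.
For I7:
  Consider where 2 can go in box 9.
  G7 is out (column G already has a 2).
  H7 is out (column H already has a 2).
  H9 is out (row 9 already has a 2).
  So the only cell in box 9 that can hold 2 is I7.
  So I7 = 2.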